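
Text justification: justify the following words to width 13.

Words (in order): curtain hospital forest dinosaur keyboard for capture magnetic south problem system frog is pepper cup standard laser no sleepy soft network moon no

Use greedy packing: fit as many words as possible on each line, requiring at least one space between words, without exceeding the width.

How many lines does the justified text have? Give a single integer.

Answer: 15

Derivation:
Line 1: ['curtain'] (min_width=7, slack=6)
Line 2: ['hospital'] (min_width=8, slack=5)
Line 3: ['forest'] (min_width=6, slack=7)
Line 4: ['dinosaur'] (min_width=8, slack=5)
Line 5: ['keyboard', 'for'] (min_width=12, slack=1)
Line 6: ['capture'] (min_width=7, slack=6)
Line 7: ['magnetic'] (min_width=8, slack=5)
Line 8: ['south', 'problem'] (min_width=13, slack=0)
Line 9: ['system', 'frog'] (min_width=11, slack=2)
Line 10: ['is', 'pepper', 'cup'] (min_width=13, slack=0)
Line 11: ['standard'] (min_width=8, slack=5)
Line 12: ['laser', 'no'] (min_width=8, slack=5)
Line 13: ['sleepy', 'soft'] (min_width=11, slack=2)
Line 14: ['network', 'moon'] (min_width=12, slack=1)
Line 15: ['no'] (min_width=2, slack=11)
Total lines: 15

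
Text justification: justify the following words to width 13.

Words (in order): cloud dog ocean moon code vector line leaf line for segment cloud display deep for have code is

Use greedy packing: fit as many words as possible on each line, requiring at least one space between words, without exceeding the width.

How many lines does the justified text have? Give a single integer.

Line 1: ['cloud', 'dog'] (min_width=9, slack=4)
Line 2: ['ocean', 'moon'] (min_width=10, slack=3)
Line 3: ['code', 'vector'] (min_width=11, slack=2)
Line 4: ['line', 'leaf'] (min_width=9, slack=4)
Line 5: ['line', 'for'] (min_width=8, slack=5)
Line 6: ['segment', 'cloud'] (min_width=13, slack=0)
Line 7: ['display', 'deep'] (min_width=12, slack=1)
Line 8: ['for', 'have', 'code'] (min_width=13, slack=0)
Line 9: ['is'] (min_width=2, slack=11)
Total lines: 9

Answer: 9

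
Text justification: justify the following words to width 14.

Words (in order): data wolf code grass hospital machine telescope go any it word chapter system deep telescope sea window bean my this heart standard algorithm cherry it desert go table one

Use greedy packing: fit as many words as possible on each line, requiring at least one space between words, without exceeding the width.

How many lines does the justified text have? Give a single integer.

Answer: 14

Derivation:
Line 1: ['data', 'wolf', 'code'] (min_width=14, slack=0)
Line 2: ['grass', 'hospital'] (min_width=14, slack=0)
Line 3: ['machine'] (min_width=7, slack=7)
Line 4: ['telescope', 'go'] (min_width=12, slack=2)
Line 5: ['any', 'it', 'word'] (min_width=11, slack=3)
Line 6: ['chapter', 'system'] (min_width=14, slack=0)
Line 7: ['deep', 'telescope'] (min_width=14, slack=0)
Line 8: ['sea', 'window'] (min_width=10, slack=4)
Line 9: ['bean', 'my', 'this'] (min_width=12, slack=2)
Line 10: ['heart', 'standard'] (min_width=14, slack=0)
Line 11: ['algorithm'] (min_width=9, slack=5)
Line 12: ['cherry', 'it'] (min_width=9, slack=5)
Line 13: ['desert', 'go'] (min_width=9, slack=5)
Line 14: ['table', 'one'] (min_width=9, slack=5)
Total lines: 14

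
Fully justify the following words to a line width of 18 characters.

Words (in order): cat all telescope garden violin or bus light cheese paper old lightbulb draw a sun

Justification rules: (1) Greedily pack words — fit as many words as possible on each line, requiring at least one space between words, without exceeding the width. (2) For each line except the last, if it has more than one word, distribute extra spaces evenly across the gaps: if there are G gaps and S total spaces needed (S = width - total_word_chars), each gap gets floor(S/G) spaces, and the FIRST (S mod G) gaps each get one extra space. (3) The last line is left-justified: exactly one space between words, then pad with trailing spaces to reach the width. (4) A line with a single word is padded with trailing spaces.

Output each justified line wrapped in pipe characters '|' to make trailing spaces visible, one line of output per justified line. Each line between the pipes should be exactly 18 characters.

Line 1: ['cat', 'all', 'telescope'] (min_width=17, slack=1)
Line 2: ['garden', 'violin', 'or'] (min_width=16, slack=2)
Line 3: ['bus', 'light', 'cheese'] (min_width=16, slack=2)
Line 4: ['paper', 'old'] (min_width=9, slack=9)
Line 5: ['lightbulb', 'draw', 'a'] (min_width=16, slack=2)
Line 6: ['sun'] (min_width=3, slack=15)

Answer: |cat  all telescope|
|garden  violin  or|
|bus  light  cheese|
|paper          old|
|lightbulb  draw  a|
|sun               |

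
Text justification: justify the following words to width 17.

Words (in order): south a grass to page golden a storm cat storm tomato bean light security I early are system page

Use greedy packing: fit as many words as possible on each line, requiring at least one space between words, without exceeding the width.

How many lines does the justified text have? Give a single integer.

Answer: 6

Derivation:
Line 1: ['south', 'a', 'grass', 'to'] (min_width=16, slack=1)
Line 2: ['page', 'golden', 'a'] (min_width=13, slack=4)
Line 3: ['storm', 'cat', 'storm'] (min_width=15, slack=2)
Line 4: ['tomato', 'bean', 'light'] (min_width=17, slack=0)
Line 5: ['security', 'I', 'early'] (min_width=16, slack=1)
Line 6: ['are', 'system', 'page'] (min_width=15, slack=2)
Total lines: 6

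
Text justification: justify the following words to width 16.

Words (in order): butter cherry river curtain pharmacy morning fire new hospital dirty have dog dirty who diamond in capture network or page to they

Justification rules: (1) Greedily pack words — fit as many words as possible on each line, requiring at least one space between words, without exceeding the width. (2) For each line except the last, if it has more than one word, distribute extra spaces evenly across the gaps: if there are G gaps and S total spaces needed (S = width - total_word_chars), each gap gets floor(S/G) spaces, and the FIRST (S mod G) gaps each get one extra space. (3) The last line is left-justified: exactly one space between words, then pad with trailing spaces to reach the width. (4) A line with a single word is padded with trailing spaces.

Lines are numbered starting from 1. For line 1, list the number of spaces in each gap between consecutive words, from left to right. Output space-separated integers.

Line 1: ['butter', 'cherry'] (min_width=13, slack=3)
Line 2: ['river', 'curtain'] (min_width=13, slack=3)
Line 3: ['pharmacy', 'morning'] (min_width=16, slack=0)
Line 4: ['fire', 'new'] (min_width=8, slack=8)
Line 5: ['hospital', 'dirty'] (min_width=14, slack=2)
Line 6: ['have', 'dog', 'dirty'] (min_width=14, slack=2)
Line 7: ['who', 'diamond', 'in'] (min_width=14, slack=2)
Line 8: ['capture', 'network'] (min_width=15, slack=1)
Line 9: ['or', 'page', 'to', 'they'] (min_width=15, slack=1)

Answer: 4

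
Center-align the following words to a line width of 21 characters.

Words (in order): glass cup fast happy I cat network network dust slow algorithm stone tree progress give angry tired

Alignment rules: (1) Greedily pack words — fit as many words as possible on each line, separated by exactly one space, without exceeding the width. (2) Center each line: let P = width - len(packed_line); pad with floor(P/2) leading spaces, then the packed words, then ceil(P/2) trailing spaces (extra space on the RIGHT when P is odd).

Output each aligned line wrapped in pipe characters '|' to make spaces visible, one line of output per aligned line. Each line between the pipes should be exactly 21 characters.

Answer: |glass cup fast happy |
|I cat network network|
| dust slow algorithm |
| stone tree progress |
|  give angry tired   |

Derivation:
Line 1: ['glass', 'cup', 'fast', 'happy'] (min_width=20, slack=1)
Line 2: ['I', 'cat', 'network', 'network'] (min_width=21, slack=0)
Line 3: ['dust', 'slow', 'algorithm'] (min_width=19, slack=2)
Line 4: ['stone', 'tree', 'progress'] (min_width=19, slack=2)
Line 5: ['give', 'angry', 'tired'] (min_width=16, slack=5)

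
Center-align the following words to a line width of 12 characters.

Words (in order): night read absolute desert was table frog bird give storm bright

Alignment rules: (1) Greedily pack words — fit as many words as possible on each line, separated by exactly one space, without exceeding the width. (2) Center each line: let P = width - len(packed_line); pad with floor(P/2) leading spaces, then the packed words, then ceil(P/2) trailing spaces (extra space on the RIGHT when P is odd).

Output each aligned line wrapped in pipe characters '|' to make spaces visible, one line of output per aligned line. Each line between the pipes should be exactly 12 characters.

Answer: | night read |
|  absolute  |
| desert was |
| table frog |
| bird give  |
|storm bright|

Derivation:
Line 1: ['night', 'read'] (min_width=10, slack=2)
Line 2: ['absolute'] (min_width=8, slack=4)
Line 3: ['desert', 'was'] (min_width=10, slack=2)
Line 4: ['table', 'frog'] (min_width=10, slack=2)
Line 5: ['bird', 'give'] (min_width=9, slack=3)
Line 6: ['storm', 'bright'] (min_width=12, slack=0)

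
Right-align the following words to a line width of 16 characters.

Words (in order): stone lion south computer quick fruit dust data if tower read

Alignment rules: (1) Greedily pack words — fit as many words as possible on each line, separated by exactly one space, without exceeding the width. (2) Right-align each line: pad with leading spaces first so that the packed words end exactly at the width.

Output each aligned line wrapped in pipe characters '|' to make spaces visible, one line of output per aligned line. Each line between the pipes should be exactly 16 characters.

Line 1: ['stone', 'lion', 'south'] (min_width=16, slack=0)
Line 2: ['computer', 'quick'] (min_width=14, slack=2)
Line 3: ['fruit', 'dust', 'data'] (min_width=15, slack=1)
Line 4: ['if', 'tower', 'read'] (min_width=13, slack=3)

Answer: |stone lion south|
|  computer quick|
| fruit dust data|
|   if tower read|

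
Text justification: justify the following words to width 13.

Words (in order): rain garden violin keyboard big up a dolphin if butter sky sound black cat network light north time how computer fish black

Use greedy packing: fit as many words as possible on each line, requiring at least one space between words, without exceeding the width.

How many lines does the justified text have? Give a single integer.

Answer: 11

Derivation:
Line 1: ['rain', 'garden'] (min_width=11, slack=2)
Line 2: ['violin'] (min_width=6, slack=7)
Line 3: ['keyboard', 'big'] (min_width=12, slack=1)
Line 4: ['up', 'a', 'dolphin'] (min_width=12, slack=1)
Line 5: ['if', 'butter', 'sky'] (min_width=13, slack=0)
Line 6: ['sound', 'black'] (min_width=11, slack=2)
Line 7: ['cat', 'network'] (min_width=11, slack=2)
Line 8: ['light', 'north'] (min_width=11, slack=2)
Line 9: ['time', 'how'] (min_width=8, slack=5)
Line 10: ['computer', 'fish'] (min_width=13, slack=0)
Line 11: ['black'] (min_width=5, slack=8)
Total lines: 11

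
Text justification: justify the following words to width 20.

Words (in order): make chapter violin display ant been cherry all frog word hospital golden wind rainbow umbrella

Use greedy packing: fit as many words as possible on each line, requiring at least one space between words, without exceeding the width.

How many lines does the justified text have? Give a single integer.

Line 1: ['make', 'chapter', 'violin'] (min_width=19, slack=1)
Line 2: ['display', 'ant', 'been'] (min_width=16, slack=4)
Line 3: ['cherry', 'all', 'frog', 'word'] (min_width=20, slack=0)
Line 4: ['hospital', 'golden', 'wind'] (min_width=20, slack=0)
Line 5: ['rainbow', 'umbrella'] (min_width=16, slack=4)
Total lines: 5

Answer: 5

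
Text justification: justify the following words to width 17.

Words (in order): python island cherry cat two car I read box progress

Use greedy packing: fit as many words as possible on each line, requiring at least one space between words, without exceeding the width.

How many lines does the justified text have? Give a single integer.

Line 1: ['python', 'island'] (min_width=13, slack=4)
Line 2: ['cherry', 'cat', 'two'] (min_width=14, slack=3)
Line 3: ['car', 'I', 'read', 'box'] (min_width=14, slack=3)
Line 4: ['progress'] (min_width=8, slack=9)
Total lines: 4

Answer: 4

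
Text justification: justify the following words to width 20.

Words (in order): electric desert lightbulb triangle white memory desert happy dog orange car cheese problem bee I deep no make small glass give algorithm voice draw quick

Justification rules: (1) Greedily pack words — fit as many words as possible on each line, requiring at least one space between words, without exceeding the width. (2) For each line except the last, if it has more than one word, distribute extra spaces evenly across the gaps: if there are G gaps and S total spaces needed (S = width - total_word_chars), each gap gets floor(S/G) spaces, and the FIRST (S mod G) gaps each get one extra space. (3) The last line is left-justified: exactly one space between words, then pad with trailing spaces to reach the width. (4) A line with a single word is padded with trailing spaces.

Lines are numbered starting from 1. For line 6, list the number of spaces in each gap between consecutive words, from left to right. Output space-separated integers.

Answer: 2 2 1

Derivation:
Line 1: ['electric', 'desert'] (min_width=15, slack=5)
Line 2: ['lightbulb', 'triangle'] (min_width=18, slack=2)
Line 3: ['white', 'memory', 'desert'] (min_width=19, slack=1)
Line 4: ['happy', 'dog', 'orange', 'car'] (min_width=20, slack=0)
Line 5: ['cheese', 'problem', 'bee', 'I'] (min_width=20, slack=0)
Line 6: ['deep', 'no', 'make', 'small'] (min_width=18, slack=2)
Line 7: ['glass', 'give', 'algorithm'] (min_width=20, slack=0)
Line 8: ['voice', 'draw', 'quick'] (min_width=16, slack=4)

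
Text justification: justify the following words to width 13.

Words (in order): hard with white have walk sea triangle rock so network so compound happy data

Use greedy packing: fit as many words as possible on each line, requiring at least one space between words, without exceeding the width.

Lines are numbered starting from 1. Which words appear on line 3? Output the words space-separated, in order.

Line 1: ['hard', 'with'] (min_width=9, slack=4)
Line 2: ['white', 'have'] (min_width=10, slack=3)
Line 3: ['walk', 'sea'] (min_width=8, slack=5)
Line 4: ['triangle', 'rock'] (min_width=13, slack=0)
Line 5: ['so', 'network', 'so'] (min_width=13, slack=0)
Line 6: ['compound'] (min_width=8, slack=5)
Line 7: ['happy', 'data'] (min_width=10, slack=3)

Answer: walk sea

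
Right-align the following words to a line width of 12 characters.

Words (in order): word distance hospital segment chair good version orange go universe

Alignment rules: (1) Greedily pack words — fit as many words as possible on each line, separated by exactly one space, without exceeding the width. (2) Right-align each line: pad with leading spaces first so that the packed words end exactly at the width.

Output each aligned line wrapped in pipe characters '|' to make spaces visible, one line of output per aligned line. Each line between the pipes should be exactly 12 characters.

Line 1: ['word'] (min_width=4, slack=8)
Line 2: ['distance'] (min_width=8, slack=4)
Line 3: ['hospital'] (min_width=8, slack=4)
Line 4: ['segment'] (min_width=7, slack=5)
Line 5: ['chair', 'good'] (min_width=10, slack=2)
Line 6: ['version'] (min_width=7, slack=5)
Line 7: ['orange', 'go'] (min_width=9, slack=3)
Line 8: ['universe'] (min_width=8, slack=4)

Answer: |        word|
|    distance|
|    hospital|
|     segment|
|  chair good|
|     version|
|   orange go|
|    universe|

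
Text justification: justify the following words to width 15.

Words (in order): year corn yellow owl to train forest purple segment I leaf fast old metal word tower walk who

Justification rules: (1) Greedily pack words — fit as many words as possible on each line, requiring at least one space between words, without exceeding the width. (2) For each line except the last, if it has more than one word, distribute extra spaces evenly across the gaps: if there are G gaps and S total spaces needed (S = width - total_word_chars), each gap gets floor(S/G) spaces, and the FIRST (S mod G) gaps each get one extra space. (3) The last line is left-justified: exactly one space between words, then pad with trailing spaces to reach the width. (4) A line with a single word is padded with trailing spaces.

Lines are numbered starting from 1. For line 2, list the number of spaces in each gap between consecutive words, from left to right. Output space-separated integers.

Answer: 2 2

Derivation:
Line 1: ['year', 'corn'] (min_width=9, slack=6)
Line 2: ['yellow', 'owl', 'to'] (min_width=13, slack=2)
Line 3: ['train', 'forest'] (min_width=12, slack=3)
Line 4: ['purple', 'segment'] (min_width=14, slack=1)
Line 5: ['I', 'leaf', 'fast', 'old'] (min_width=15, slack=0)
Line 6: ['metal', 'word'] (min_width=10, slack=5)
Line 7: ['tower', 'walk', 'who'] (min_width=14, slack=1)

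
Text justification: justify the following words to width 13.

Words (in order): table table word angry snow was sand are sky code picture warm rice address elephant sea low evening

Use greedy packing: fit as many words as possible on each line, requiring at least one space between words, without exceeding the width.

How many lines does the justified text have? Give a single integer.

Answer: 8

Derivation:
Line 1: ['table', 'table'] (min_width=11, slack=2)
Line 2: ['word', 'angry'] (min_width=10, slack=3)
Line 3: ['snow', 'was', 'sand'] (min_width=13, slack=0)
Line 4: ['are', 'sky', 'code'] (min_width=12, slack=1)
Line 5: ['picture', 'warm'] (min_width=12, slack=1)
Line 6: ['rice', 'address'] (min_width=12, slack=1)
Line 7: ['elephant', 'sea'] (min_width=12, slack=1)
Line 8: ['low', 'evening'] (min_width=11, slack=2)
Total lines: 8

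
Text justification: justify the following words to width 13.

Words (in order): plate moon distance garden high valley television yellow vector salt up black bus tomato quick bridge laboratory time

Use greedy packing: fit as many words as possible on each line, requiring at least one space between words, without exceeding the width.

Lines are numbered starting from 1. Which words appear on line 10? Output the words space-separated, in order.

Line 1: ['plate', 'moon'] (min_width=10, slack=3)
Line 2: ['distance'] (min_width=8, slack=5)
Line 3: ['garden', 'high'] (min_width=11, slack=2)
Line 4: ['valley'] (min_width=6, slack=7)
Line 5: ['television'] (min_width=10, slack=3)
Line 6: ['yellow', 'vector'] (min_width=13, slack=0)
Line 7: ['salt', 'up', 'black'] (min_width=13, slack=0)
Line 8: ['bus', 'tomato'] (min_width=10, slack=3)
Line 9: ['quick', 'bridge'] (min_width=12, slack=1)
Line 10: ['laboratory'] (min_width=10, slack=3)
Line 11: ['time'] (min_width=4, slack=9)

Answer: laboratory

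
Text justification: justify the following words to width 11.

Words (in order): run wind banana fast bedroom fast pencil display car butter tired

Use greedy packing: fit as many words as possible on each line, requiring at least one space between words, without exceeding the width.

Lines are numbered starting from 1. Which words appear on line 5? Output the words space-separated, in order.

Line 1: ['run', 'wind'] (min_width=8, slack=3)
Line 2: ['banana', 'fast'] (min_width=11, slack=0)
Line 3: ['bedroom'] (min_width=7, slack=4)
Line 4: ['fast', 'pencil'] (min_width=11, slack=0)
Line 5: ['display', 'car'] (min_width=11, slack=0)
Line 6: ['butter'] (min_width=6, slack=5)
Line 7: ['tired'] (min_width=5, slack=6)

Answer: display car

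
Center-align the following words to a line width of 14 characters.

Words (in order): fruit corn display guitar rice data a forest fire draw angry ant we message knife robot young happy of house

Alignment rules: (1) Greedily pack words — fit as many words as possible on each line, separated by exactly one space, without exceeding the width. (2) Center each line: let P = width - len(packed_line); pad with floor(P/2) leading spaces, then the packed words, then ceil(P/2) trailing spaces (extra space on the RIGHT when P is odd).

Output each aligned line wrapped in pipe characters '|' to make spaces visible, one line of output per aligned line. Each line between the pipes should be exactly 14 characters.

Answer: |  fruit corn  |
|display guitar|
| rice data a  |
| forest fire  |
|draw angry ant|
|  we message  |
| knife robot  |
|young happy of|
|    house     |

Derivation:
Line 1: ['fruit', 'corn'] (min_width=10, slack=4)
Line 2: ['display', 'guitar'] (min_width=14, slack=0)
Line 3: ['rice', 'data', 'a'] (min_width=11, slack=3)
Line 4: ['forest', 'fire'] (min_width=11, slack=3)
Line 5: ['draw', 'angry', 'ant'] (min_width=14, slack=0)
Line 6: ['we', 'message'] (min_width=10, slack=4)
Line 7: ['knife', 'robot'] (min_width=11, slack=3)
Line 8: ['young', 'happy', 'of'] (min_width=14, slack=0)
Line 9: ['house'] (min_width=5, slack=9)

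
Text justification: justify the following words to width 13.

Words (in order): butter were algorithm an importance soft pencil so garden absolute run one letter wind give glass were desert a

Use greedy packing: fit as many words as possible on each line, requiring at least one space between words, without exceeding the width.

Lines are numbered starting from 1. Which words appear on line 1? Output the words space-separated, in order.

Answer: butter were

Derivation:
Line 1: ['butter', 'were'] (min_width=11, slack=2)
Line 2: ['algorithm', 'an'] (min_width=12, slack=1)
Line 3: ['importance'] (min_width=10, slack=3)
Line 4: ['soft', 'pencil'] (min_width=11, slack=2)
Line 5: ['so', 'garden'] (min_width=9, slack=4)
Line 6: ['absolute', 'run'] (min_width=12, slack=1)
Line 7: ['one', 'letter'] (min_width=10, slack=3)
Line 8: ['wind', 'give'] (min_width=9, slack=4)
Line 9: ['glass', 'were'] (min_width=10, slack=3)
Line 10: ['desert', 'a'] (min_width=8, slack=5)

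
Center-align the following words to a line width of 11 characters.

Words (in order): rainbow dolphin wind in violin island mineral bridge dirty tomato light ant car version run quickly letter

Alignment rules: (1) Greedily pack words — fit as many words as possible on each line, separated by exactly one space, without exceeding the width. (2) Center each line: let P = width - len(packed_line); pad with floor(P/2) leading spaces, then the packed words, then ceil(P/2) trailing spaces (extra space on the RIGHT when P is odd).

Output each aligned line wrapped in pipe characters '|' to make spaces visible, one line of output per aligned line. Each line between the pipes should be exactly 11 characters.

Line 1: ['rainbow'] (min_width=7, slack=4)
Line 2: ['dolphin'] (min_width=7, slack=4)
Line 3: ['wind', 'in'] (min_width=7, slack=4)
Line 4: ['violin'] (min_width=6, slack=5)
Line 5: ['island'] (min_width=6, slack=5)
Line 6: ['mineral'] (min_width=7, slack=4)
Line 7: ['bridge'] (min_width=6, slack=5)
Line 8: ['dirty'] (min_width=5, slack=6)
Line 9: ['tomato'] (min_width=6, slack=5)
Line 10: ['light', 'ant'] (min_width=9, slack=2)
Line 11: ['car', 'version'] (min_width=11, slack=0)
Line 12: ['run', 'quickly'] (min_width=11, slack=0)
Line 13: ['letter'] (min_width=6, slack=5)

Answer: |  rainbow  |
|  dolphin  |
|  wind in  |
|  violin   |
|  island   |
|  mineral  |
|  bridge   |
|   dirty   |
|  tomato   |
| light ant |
|car version|
|run quickly|
|  letter   |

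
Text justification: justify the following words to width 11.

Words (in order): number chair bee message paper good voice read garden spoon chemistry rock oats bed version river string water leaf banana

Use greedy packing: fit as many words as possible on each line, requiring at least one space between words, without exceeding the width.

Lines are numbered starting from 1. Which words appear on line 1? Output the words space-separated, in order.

Answer: number

Derivation:
Line 1: ['number'] (min_width=6, slack=5)
Line 2: ['chair', 'bee'] (min_width=9, slack=2)
Line 3: ['message'] (min_width=7, slack=4)
Line 4: ['paper', 'good'] (min_width=10, slack=1)
Line 5: ['voice', 'read'] (min_width=10, slack=1)
Line 6: ['garden'] (min_width=6, slack=5)
Line 7: ['spoon'] (min_width=5, slack=6)
Line 8: ['chemistry'] (min_width=9, slack=2)
Line 9: ['rock', 'oats'] (min_width=9, slack=2)
Line 10: ['bed', 'version'] (min_width=11, slack=0)
Line 11: ['river'] (min_width=5, slack=6)
Line 12: ['string'] (min_width=6, slack=5)
Line 13: ['water', 'leaf'] (min_width=10, slack=1)
Line 14: ['banana'] (min_width=6, slack=5)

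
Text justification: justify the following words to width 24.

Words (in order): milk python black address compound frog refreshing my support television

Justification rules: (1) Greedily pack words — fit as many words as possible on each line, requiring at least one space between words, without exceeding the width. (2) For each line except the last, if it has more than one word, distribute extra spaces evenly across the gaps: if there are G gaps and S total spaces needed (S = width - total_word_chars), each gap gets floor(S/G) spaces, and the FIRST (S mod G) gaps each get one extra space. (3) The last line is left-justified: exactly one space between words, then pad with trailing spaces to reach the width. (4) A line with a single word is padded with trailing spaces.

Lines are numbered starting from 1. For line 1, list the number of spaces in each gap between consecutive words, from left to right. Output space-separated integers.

Line 1: ['milk', 'python', 'black'] (min_width=17, slack=7)
Line 2: ['address', 'compound', 'frog'] (min_width=21, slack=3)
Line 3: ['refreshing', 'my', 'support'] (min_width=21, slack=3)
Line 4: ['television'] (min_width=10, slack=14)

Answer: 5 4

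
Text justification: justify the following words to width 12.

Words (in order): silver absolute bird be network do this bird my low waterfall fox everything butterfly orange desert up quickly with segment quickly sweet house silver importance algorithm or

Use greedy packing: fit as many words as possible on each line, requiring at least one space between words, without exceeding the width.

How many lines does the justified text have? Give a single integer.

Answer: 19

Derivation:
Line 1: ['silver'] (min_width=6, slack=6)
Line 2: ['absolute'] (min_width=8, slack=4)
Line 3: ['bird', 'be'] (min_width=7, slack=5)
Line 4: ['network', 'do'] (min_width=10, slack=2)
Line 5: ['this', 'bird', 'my'] (min_width=12, slack=0)
Line 6: ['low'] (min_width=3, slack=9)
Line 7: ['waterfall'] (min_width=9, slack=3)
Line 8: ['fox'] (min_width=3, slack=9)
Line 9: ['everything'] (min_width=10, slack=2)
Line 10: ['butterfly'] (min_width=9, slack=3)
Line 11: ['orange'] (min_width=6, slack=6)
Line 12: ['desert', 'up'] (min_width=9, slack=3)
Line 13: ['quickly', 'with'] (min_width=12, slack=0)
Line 14: ['segment'] (min_width=7, slack=5)
Line 15: ['quickly'] (min_width=7, slack=5)
Line 16: ['sweet', 'house'] (min_width=11, slack=1)
Line 17: ['silver'] (min_width=6, slack=6)
Line 18: ['importance'] (min_width=10, slack=2)
Line 19: ['algorithm', 'or'] (min_width=12, slack=0)
Total lines: 19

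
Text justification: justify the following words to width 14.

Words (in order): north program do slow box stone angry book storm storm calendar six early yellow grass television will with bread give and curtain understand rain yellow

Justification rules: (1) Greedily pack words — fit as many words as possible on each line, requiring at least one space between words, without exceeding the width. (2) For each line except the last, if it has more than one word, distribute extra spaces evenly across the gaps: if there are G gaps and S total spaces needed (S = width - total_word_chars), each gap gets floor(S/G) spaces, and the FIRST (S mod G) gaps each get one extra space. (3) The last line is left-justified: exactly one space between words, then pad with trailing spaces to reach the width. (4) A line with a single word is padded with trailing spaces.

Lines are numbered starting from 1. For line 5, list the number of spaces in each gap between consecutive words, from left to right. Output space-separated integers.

Answer: 1

Derivation:
Line 1: ['north', 'program'] (min_width=13, slack=1)
Line 2: ['do', 'slow', 'box'] (min_width=11, slack=3)
Line 3: ['stone', 'angry'] (min_width=11, slack=3)
Line 4: ['book', 'storm'] (min_width=10, slack=4)
Line 5: ['storm', 'calendar'] (min_width=14, slack=0)
Line 6: ['six', 'early'] (min_width=9, slack=5)
Line 7: ['yellow', 'grass'] (min_width=12, slack=2)
Line 8: ['television'] (min_width=10, slack=4)
Line 9: ['will', 'with'] (min_width=9, slack=5)
Line 10: ['bread', 'give', 'and'] (min_width=14, slack=0)
Line 11: ['curtain'] (min_width=7, slack=7)
Line 12: ['understand'] (min_width=10, slack=4)
Line 13: ['rain', 'yellow'] (min_width=11, slack=3)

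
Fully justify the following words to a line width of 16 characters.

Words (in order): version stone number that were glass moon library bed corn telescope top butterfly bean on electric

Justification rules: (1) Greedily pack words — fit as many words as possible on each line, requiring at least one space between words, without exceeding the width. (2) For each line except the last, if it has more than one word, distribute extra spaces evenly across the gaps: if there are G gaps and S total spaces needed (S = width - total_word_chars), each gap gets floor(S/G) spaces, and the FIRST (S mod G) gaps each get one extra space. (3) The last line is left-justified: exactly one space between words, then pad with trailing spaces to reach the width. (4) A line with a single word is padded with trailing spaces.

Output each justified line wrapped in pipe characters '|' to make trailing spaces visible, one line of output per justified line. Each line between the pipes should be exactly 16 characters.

Answer: |version    stone|
|number that were|
|glass       moon|
|library bed corn|
|telescope    top|
|butterfly   bean|
|on electric     |

Derivation:
Line 1: ['version', 'stone'] (min_width=13, slack=3)
Line 2: ['number', 'that', 'were'] (min_width=16, slack=0)
Line 3: ['glass', 'moon'] (min_width=10, slack=6)
Line 4: ['library', 'bed', 'corn'] (min_width=16, slack=0)
Line 5: ['telescope', 'top'] (min_width=13, slack=3)
Line 6: ['butterfly', 'bean'] (min_width=14, slack=2)
Line 7: ['on', 'electric'] (min_width=11, slack=5)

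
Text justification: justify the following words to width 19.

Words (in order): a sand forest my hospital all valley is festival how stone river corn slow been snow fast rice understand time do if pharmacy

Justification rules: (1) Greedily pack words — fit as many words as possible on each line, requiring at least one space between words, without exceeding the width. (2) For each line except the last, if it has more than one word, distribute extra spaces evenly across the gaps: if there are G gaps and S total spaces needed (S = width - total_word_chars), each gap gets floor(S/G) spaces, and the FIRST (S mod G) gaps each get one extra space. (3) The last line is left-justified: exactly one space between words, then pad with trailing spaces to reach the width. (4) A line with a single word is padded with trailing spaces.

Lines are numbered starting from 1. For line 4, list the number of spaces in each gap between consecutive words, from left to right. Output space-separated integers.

Line 1: ['a', 'sand', 'forest', 'my'] (min_width=16, slack=3)
Line 2: ['hospital', 'all', 'valley'] (min_width=19, slack=0)
Line 3: ['is', 'festival', 'how'] (min_width=15, slack=4)
Line 4: ['stone', 'river', 'corn'] (min_width=16, slack=3)
Line 5: ['slow', 'been', 'snow', 'fast'] (min_width=19, slack=0)
Line 6: ['rice', 'understand'] (min_width=15, slack=4)
Line 7: ['time', 'do', 'if', 'pharmacy'] (min_width=19, slack=0)

Answer: 3 2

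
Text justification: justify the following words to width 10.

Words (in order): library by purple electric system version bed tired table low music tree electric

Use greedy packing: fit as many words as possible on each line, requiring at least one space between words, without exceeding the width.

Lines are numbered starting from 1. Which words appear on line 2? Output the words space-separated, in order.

Answer: purple

Derivation:
Line 1: ['library', 'by'] (min_width=10, slack=0)
Line 2: ['purple'] (min_width=6, slack=4)
Line 3: ['electric'] (min_width=8, slack=2)
Line 4: ['system'] (min_width=6, slack=4)
Line 5: ['version'] (min_width=7, slack=3)
Line 6: ['bed', 'tired'] (min_width=9, slack=1)
Line 7: ['table', 'low'] (min_width=9, slack=1)
Line 8: ['music', 'tree'] (min_width=10, slack=0)
Line 9: ['electric'] (min_width=8, slack=2)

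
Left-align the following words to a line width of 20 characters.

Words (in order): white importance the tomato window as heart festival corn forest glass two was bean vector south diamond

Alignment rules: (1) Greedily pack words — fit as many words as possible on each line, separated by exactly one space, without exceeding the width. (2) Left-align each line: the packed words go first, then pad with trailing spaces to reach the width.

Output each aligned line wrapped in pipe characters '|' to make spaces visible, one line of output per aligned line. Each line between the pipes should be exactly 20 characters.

Answer: |white importance the|
|tomato window as    |
|heart festival corn |
|forest glass two was|
|bean vector south   |
|diamond             |

Derivation:
Line 1: ['white', 'importance', 'the'] (min_width=20, slack=0)
Line 2: ['tomato', 'window', 'as'] (min_width=16, slack=4)
Line 3: ['heart', 'festival', 'corn'] (min_width=19, slack=1)
Line 4: ['forest', 'glass', 'two', 'was'] (min_width=20, slack=0)
Line 5: ['bean', 'vector', 'south'] (min_width=17, slack=3)
Line 6: ['diamond'] (min_width=7, slack=13)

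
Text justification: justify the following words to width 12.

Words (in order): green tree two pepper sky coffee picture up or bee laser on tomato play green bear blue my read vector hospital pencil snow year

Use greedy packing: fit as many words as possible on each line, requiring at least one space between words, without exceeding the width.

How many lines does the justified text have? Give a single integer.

Line 1: ['green', 'tree'] (min_width=10, slack=2)
Line 2: ['two', 'pepper'] (min_width=10, slack=2)
Line 3: ['sky', 'coffee'] (min_width=10, slack=2)
Line 4: ['picture', 'up'] (min_width=10, slack=2)
Line 5: ['or', 'bee', 'laser'] (min_width=12, slack=0)
Line 6: ['on', 'tomato'] (min_width=9, slack=3)
Line 7: ['play', 'green'] (min_width=10, slack=2)
Line 8: ['bear', 'blue', 'my'] (min_width=12, slack=0)
Line 9: ['read', 'vector'] (min_width=11, slack=1)
Line 10: ['hospital'] (min_width=8, slack=4)
Line 11: ['pencil', 'snow'] (min_width=11, slack=1)
Line 12: ['year'] (min_width=4, slack=8)
Total lines: 12

Answer: 12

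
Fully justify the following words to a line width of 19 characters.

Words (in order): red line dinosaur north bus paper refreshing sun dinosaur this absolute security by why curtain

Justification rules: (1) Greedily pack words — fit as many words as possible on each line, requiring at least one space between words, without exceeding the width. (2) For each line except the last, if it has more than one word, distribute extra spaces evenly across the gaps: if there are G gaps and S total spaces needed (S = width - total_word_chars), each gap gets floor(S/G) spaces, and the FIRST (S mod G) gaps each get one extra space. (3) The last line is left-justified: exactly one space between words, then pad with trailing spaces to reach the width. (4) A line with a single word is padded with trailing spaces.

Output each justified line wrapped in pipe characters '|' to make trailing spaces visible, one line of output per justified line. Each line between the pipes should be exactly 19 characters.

Line 1: ['red', 'line', 'dinosaur'] (min_width=17, slack=2)
Line 2: ['north', 'bus', 'paper'] (min_width=15, slack=4)
Line 3: ['refreshing', 'sun'] (min_width=14, slack=5)
Line 4: ['dinosaur', 'this'] (min_width=13, slack=6)
Line 5: ['absolute', 'security'] (min_width=17, slack=2)
Line 6: ['by', 'why', 'curtain'] (min_width=14, slack=5)

Answer: |red  line  dinosaur|
|north   bus   paper|
|refreshing      sun|
|dinosaur       this|
|absolute   security|
|by why curtain     |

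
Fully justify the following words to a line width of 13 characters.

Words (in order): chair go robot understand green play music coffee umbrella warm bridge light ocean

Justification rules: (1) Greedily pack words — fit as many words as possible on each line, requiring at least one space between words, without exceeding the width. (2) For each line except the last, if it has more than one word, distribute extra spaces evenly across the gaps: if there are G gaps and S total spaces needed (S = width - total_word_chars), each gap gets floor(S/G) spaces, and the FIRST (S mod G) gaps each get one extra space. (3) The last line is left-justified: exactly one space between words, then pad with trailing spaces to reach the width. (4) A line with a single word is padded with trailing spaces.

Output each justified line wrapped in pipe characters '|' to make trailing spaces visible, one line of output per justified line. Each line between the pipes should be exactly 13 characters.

Answer: |chair      go|
|robot        |
|understand   |
|green    play|
|music  coffee|
|umbrella warm|
|bridge  light|
|ocean        |

Derivation:
Line 1: ['chair', 'go'] (min_width=8, slack=5)
Line 2: ['robot'] (min_width=5, slack=8)
Line 3: ['understand'] (min_width=10, slack=3)
Line 4: ['green', 'play'] (min_width=10, slack=3)
Line 5: ['music', 'coffee'] (min_width=12, slack=1)
Line 6: ['umbrella', 'warm'] (min_width=13, slack=0)
Line 7: ['bridge', 'light'] (min_width=12, slack=1)
Line 8: ['ocean'] (min_width=5, slack=8)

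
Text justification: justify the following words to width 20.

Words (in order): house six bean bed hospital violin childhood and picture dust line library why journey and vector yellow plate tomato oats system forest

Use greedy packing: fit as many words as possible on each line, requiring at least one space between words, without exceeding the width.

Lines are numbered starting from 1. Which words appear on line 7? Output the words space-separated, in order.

Line 1: ['house', 'six', 'bean', 'bed'] (min_width=18, slack=2)
Line 2: ['hospital', 'violin'] (min_width=15, slack=5)
Line 3: ['childhood', 'and'] (min_width=13, slack=7)
Line 4: ['picture', 'dust', 'line'] (min_width=17, slack=3)
Line 5: ['library', 'why', 'journey'] (min_width=19, slack=1)
Line 6: ['and', 'vector', 'yellow'] (min_width=17, slack=3)
Line 7: ['plate', 'tomato', 'oats'] (min_width=17, slack=3)
Line 8: ['system', 'forest'] (min_width=13, slack=7)

Answer: plate tomato oats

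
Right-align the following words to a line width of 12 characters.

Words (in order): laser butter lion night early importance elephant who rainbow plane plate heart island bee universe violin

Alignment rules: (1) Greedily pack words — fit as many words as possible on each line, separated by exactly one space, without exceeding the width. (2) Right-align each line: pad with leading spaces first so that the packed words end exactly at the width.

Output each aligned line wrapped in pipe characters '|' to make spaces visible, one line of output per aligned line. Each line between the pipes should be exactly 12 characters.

Answer: |laser butter|
|  lion night|
|       early|
|  importance|
|elephant who|
|     rainbow|
| plane plate|
|heart island|
|bee universe|
|      violin|

Derivation:
Line 1: ['laser', 'butter'] (min_width=12, slack=0)
Line 2: ['lion', 'night'] (min_width=10, slack=2)
Line 3: ['early'] (min_width=5, slack=7)
Line 4: ['importance'] (min_width=10, slack=2)
Line 5: ['elephant', 'who'] (min_width=12, slack=0)
Line 6: ['rainbow'] (min_width=7, slack=5)
Line 7: ['plane', 'plate'] (min_width=11, slack=1)
Line 8: ['heart', 'island'] (min_width=12, slack=0)
Line 9: ['bee', 'universe'] (min_width=12, slack=0)
Line 10: ['violin'] (min_width=6, slack=6)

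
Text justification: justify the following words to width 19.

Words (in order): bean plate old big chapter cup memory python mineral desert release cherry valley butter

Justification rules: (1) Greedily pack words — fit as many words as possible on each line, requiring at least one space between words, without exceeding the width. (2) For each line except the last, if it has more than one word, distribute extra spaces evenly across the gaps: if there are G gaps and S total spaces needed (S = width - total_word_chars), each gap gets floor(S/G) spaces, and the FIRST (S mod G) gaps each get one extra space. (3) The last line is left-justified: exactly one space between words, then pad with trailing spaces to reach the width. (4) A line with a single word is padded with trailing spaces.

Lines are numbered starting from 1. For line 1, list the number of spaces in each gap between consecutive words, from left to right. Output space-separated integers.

Line 1: ['bean', 'plate', 'old', 'big'] (min_width=18, slack=1)
Line 2: ['chapter', 'cup', 'memory'] (min_width=18, slack=1)
Line 3: ['python', 'mineral'] (min_width=14, slack=5)
Line 4: ['desert', 'release'] (min_width=14, slack=5)
Line 5: ['cherry', 'valley'] (min_width=13, slack=6)
Line 6: ['butter'] (min_width=6, slack=13)

Answer: 2 1 1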